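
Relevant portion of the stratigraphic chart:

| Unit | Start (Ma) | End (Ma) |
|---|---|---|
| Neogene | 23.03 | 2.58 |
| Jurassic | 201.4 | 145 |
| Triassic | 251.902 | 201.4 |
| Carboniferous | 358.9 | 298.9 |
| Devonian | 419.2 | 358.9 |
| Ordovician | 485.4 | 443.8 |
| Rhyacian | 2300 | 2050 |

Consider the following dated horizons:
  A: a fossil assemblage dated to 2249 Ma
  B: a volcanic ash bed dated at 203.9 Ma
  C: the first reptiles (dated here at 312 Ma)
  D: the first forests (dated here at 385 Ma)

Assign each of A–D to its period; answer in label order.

Match each age against the start–end ranges in the excerpt: A = 2249 Ma → Rhyacian (2300–2050); B = 203.9 Ma → Triassic (251.902–201.4); C = 312 Ma → Carboniferous (358.9–298.9); D = 385 Ma → Devonian (419.2–358.9).

A — Rhyacian; B — Triassic; C — Carboniferous; D — Devonian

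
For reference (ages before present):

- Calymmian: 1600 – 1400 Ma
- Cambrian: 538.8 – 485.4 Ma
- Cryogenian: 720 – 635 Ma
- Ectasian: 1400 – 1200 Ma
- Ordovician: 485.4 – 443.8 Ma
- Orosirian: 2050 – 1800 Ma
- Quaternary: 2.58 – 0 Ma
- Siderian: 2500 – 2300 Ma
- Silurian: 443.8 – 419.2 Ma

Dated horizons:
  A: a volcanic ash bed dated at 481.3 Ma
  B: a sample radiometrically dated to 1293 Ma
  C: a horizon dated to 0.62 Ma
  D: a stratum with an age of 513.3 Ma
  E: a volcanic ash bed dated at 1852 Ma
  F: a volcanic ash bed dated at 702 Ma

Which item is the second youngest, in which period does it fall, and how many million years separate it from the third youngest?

A, in the Ordovician; 32 million years to D

Sorted youngest-first by Ma: C (0.62), A (481.3), D (513.3), F (702), B (1293), E (1852).
The second youngest is A at 481.3 Ma, which lies in 485.4–443.8 Ma: the Ordovician.
The third youngest is D at 513.3 Ma; separation = |481.3 − 513.3| = 32 Myr.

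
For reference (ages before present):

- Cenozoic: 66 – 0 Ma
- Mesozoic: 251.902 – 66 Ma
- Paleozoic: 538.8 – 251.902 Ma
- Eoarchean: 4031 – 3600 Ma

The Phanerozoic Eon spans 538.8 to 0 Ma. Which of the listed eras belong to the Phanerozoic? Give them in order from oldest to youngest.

Eras with both bounds inside 538.8–0 Ma: Paleozoic (538.8–251.902), Mesozoic (251.902–66), Cenozoic (66–0).

Paleozoic, Mesozoic, Cenozoic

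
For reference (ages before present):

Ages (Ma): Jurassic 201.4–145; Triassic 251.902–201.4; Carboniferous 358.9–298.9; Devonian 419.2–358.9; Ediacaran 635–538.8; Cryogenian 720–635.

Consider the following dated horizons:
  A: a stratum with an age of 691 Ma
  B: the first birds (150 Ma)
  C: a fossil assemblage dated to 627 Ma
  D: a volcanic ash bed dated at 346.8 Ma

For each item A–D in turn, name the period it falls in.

A: 691 Ma lies in 720–635 Ma, so Cryogenian.
B: 150 Ma lies in 201.4–145 Ma, so Jurassic.
C: 627 Ma lies in 635–538.8 Ma, so Ediacaran.
D: 346.8 Ma lies in 358.9–298.9 Ma, so Carboniferous.

A — Cryogenian; B — Jurassic; C — Ediacaran; D — Carboniferous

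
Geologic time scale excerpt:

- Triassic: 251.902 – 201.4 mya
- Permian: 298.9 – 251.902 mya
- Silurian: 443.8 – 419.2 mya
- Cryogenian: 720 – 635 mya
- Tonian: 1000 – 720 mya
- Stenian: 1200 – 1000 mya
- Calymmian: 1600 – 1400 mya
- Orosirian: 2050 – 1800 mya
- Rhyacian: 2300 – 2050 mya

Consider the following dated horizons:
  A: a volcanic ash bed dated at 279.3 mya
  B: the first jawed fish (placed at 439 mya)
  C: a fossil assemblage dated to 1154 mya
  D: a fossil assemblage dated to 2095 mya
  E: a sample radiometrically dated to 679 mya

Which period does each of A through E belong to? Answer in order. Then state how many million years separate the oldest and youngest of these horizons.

A: 279.3 Ma lies in 298.9–251.902 Ma, so Permian.
B: 439 Ma lies in 443.8–419.2 Ma, so Silurian.
C: 1154 Ma lies in 1200–1000 Ma, so Stenian.
D: 2095 Ma lies in 2300–2050 Ma, so Rhyacian.
E: 679 Ma lies in 720–635 Ma, so Cryogenian.
Oldest = 2095 Ma, youngest = 279.3 Ma → span 1815.7 Myr.

A — Permian; B — Silurian; C — Stenian; D — Rhyacian; E — Cryogenian; span 1815.7 million years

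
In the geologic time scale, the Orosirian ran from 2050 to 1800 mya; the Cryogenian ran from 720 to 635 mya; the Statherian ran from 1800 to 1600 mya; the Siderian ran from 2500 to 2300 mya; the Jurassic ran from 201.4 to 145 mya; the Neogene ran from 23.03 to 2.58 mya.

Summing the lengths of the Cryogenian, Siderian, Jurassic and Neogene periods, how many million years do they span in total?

361.85 million years

Each duration: Cryogenian = 85; Siderian = 200; Jurassic = 56.4; Neogene = 20.45.
Sum: 85 + 200 + 56.4 + 20.45 = 361.85 Myr.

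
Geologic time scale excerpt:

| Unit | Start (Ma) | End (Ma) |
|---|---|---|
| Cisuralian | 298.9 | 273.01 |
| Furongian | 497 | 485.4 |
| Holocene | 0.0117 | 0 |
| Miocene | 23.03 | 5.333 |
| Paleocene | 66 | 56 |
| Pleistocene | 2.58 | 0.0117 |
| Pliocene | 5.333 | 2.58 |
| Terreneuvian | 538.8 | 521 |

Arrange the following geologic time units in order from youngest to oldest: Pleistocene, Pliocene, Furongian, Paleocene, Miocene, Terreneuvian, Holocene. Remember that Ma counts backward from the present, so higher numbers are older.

The oldest of these is Terreneuvian (starts 538.8 Ma) and the youngest is Holocene (ends 0 Ma).
In between, by decreasing start age: Furongian (497), Paleocene (66), Miocene (23.03), Pliocene (5.333), Pleistocene (2.58).
Listing youngest first means reversing that sequence.

Holocene → Pleistocene → Pliocene → Miocene → Paleocene → Furongian → Terreneuvian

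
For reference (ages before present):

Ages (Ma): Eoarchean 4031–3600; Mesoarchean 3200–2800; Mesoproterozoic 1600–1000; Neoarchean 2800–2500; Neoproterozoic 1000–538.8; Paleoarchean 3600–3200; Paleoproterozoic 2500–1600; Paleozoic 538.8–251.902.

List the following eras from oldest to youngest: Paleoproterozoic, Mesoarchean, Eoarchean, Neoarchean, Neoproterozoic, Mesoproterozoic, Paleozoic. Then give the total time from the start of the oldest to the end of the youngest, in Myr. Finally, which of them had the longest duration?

Eoarchean → Mesoarchean → Neoarchean → Paleoproterozoic → Mesoproterozoic → Neoproterozoic → Paleozoic; total span 3779.098 Myr; longest is Paleoproterozoic

From the excerpt: Paleoproterozoic 2500–1600; Mesoarchean 3200–2800; Eoarchean 4031–3600; Neoarchean 2800–2500; Neoproterozoic 1000–538.8; Mesoproterozoic 1600–1000; Paleozoic 538.8–251.902 (Ma).
Larger Ma is earlier, so the oldest is Eoarchean and the youngest is Paleozoic; oldest to youngest: Eoarchean, Mesoarchean, Neoarchean, Paleoproterozoic, Mesoproterozoic, Neoproterozoic, Paleozoic.
Oldest start 4031 minus youngest end 251.902 gives 3779.098 Myr overall.
Individual lengths (start − end): Eoarchean 431; Mesoproterozoic 600; Paleozoic 286.898; Paleoproterozoic 900; Neoarchean 300; Neoproterozoic 461.2; Mesoarchean 400. The largest is Paleoproterozoic at 900 Myr.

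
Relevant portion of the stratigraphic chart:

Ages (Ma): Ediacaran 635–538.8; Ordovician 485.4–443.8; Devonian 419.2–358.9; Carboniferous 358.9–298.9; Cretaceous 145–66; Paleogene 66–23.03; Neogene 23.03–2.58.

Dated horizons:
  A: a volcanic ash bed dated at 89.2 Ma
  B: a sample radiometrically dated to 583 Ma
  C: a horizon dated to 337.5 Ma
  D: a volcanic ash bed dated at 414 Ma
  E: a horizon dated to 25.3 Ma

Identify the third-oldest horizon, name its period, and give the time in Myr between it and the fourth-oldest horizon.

Sorted oldest-first by Ma: B (583), D (414), C (337.5), A (89.2), E (25.3).
The third oldest is C at 337.5 Ma, which lies in 358.9–298.9 Ma: the Carboniferous.
The fourth oldest is A at 89.2 Ma; separation = |337.5 − 89.2| = 248.3 Myr.

C, in the Carboniferous; 248.3 million years to A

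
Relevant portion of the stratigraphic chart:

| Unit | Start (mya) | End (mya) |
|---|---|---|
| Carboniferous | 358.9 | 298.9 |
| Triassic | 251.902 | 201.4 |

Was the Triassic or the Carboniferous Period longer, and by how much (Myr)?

Carboniferous, by 9.498 million years

Triassic: 251.902 − 201.4 = 50.502 Myr.
Carboniferous: 358.9 − 298.9 = 60 Myr.
Difference: 60 − 50.502 = 9.498 Myr, so the Carboniferous was longer.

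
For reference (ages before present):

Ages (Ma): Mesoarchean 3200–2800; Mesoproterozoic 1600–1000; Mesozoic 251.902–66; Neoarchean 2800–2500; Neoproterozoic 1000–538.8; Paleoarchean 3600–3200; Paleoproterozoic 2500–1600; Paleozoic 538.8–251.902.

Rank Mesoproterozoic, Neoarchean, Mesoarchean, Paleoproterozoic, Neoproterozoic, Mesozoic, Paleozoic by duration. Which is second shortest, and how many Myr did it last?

Paleozoic, 286.898 million years

Start − end for each: Mesoproterozoic 1600 − 1000 = 600; Neoarchean 2800 − 2500 = 300; Mesoarchean 3200 − 2800 = 400; Paleoproterozoic 2500 − 1600 = 900; Neoproterozoic 1000 − 538.8 = 461.2; Mesozoic 251.902 − 66 = 185.902; Paleozoic 538.8 − 251.902 = 286.898.
Ranking these from shortest: Mesozoic < Paleozoic < Neoarchean < Mesoarchean < Neoproterozoic < Mesoproterozoic < Paleoproterozoic.
Position 2 in that ranking is Paleozoic, which lasted 286.898 Myr.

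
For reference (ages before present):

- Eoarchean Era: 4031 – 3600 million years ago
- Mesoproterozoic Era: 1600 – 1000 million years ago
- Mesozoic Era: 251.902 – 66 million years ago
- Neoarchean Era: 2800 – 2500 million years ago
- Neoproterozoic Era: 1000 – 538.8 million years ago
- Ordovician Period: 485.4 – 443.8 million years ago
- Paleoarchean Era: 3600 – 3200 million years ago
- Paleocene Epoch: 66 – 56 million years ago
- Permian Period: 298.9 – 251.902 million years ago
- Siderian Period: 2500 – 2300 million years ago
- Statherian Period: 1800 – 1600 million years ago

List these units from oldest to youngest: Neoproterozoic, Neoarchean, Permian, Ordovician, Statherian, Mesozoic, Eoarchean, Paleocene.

The oldest of these is Eoarchean (starts 4031 Ma) and the youngest is Paleocene (ends 56 Ma).
In between, by decreasing start age: Neoarchean (2800), Statherian (1800), Neoproterozoic (1000), Ordovician (485.4), Permian (298.9), Mesozoic (251.902).

Eoarchean → Neoarchean → Statherian → Neoproterozoic → Ordovician → Permian → Mesozoic → Paleocene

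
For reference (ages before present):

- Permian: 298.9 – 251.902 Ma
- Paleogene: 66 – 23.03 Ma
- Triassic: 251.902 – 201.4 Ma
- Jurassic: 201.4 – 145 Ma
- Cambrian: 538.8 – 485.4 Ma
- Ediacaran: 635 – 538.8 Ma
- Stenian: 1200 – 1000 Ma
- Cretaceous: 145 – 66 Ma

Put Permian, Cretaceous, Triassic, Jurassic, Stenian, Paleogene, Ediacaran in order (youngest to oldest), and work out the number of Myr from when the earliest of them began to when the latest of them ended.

Paleogene → Cretaceous → Jurassic → Triassic → Permian → Ediacaran → Stenian; total span 1176.97 Myr

From the excerpt: Permian 298.9–251.902; Cretaceous 145–66; Triassic 251.902–201.4; Jurassic 201.4–145; Stenian 1200–1000; Paleogene 66–23.03; Ediacaran 635–538.8 (Ma).
Larger Ma is earlier, so the oldest is Stenian and the youngest is Paleogene; youngest to oldest: Paleogene, Cretaceous, Jurassic, Triassic, Permian, Ediacaran, Stenian.
Oldest start 1200 minus youngest end 23.03 gives 1176.97 Myr overall.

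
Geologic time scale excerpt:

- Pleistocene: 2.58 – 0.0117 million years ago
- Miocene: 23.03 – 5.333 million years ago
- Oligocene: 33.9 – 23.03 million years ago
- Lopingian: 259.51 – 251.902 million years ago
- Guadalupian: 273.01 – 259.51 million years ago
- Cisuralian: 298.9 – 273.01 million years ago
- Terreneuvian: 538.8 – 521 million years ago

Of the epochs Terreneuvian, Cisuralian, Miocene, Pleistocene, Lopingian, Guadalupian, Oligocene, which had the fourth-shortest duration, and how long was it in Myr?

Guadalupian, 13.5 million years

Durations: Terreneuvian 17.8; Cisuralian 25.89; Miocene 17.697; Pleistocene 2.5683; Lopingian 7.608; Guadalupian 13.5; Oligocene 10.87 Myr.
Sorted shortest-first: Pleistocene (2.5683), Lopingian (7.608), Oligocene (10.87), Guadalupian (13.5), Miocene (17.697), Terreneuvian (17.8), Cisuralian (25.89).
The fourth shortest is Guadalupian at 13.5 Myr.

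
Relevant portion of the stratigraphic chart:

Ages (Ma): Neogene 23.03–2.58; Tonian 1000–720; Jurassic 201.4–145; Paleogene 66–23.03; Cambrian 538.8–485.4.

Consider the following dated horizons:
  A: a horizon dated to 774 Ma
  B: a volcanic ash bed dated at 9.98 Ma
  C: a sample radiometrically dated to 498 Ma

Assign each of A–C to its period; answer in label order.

A: 774 Ma lies in 1000–720 Ma, so Tonian.
B: 9.98 Ma lies in 23.03–2.58 Ma, so Neogene.
C: 498 Ma lies in 538.8–485.4 Ma, so Cambrian.

A — Tonian; B — Neogene; C — Cambrian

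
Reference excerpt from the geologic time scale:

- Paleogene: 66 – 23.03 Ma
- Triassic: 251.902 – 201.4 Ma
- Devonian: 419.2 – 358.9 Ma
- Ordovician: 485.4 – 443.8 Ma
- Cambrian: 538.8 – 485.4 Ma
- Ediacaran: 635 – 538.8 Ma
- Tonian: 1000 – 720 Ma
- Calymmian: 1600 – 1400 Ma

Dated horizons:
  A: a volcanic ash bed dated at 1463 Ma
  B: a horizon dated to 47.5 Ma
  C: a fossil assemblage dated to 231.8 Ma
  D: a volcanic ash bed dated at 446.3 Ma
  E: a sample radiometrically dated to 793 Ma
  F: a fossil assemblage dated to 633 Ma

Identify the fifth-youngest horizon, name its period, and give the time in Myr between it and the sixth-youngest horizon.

Smaller Ma means younger, so youngest first: B 47.5 < C 231.8 < D 446.3 < F 633 < E 793 < A 1463.
Counting 5 along gives E (793 Ma); the excerpt puts that inside the Tonian, 1000–720 Ma.
Next in line is A (1463 Ma), and 1463 − 793 = 670 Myr.

E, in the Tonian; 670 million years to A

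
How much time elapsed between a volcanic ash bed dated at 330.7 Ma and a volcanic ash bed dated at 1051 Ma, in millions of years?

1051 − 330.7 = 720.3 million years.

720.3 million years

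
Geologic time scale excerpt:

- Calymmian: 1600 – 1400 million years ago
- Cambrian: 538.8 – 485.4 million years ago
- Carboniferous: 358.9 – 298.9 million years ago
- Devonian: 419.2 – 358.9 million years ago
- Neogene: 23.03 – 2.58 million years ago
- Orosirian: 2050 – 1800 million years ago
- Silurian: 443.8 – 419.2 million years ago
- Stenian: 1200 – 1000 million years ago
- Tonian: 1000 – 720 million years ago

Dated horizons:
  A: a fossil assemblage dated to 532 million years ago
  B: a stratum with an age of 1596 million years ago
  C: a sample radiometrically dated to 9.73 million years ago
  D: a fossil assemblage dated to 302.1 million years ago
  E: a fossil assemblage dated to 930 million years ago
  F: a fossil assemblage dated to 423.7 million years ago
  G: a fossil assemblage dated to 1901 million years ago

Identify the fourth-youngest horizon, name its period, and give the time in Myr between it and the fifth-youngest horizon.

Smaller Ma means younger, so youngest first: C 9.73 < D 302.1 < F 423.7 < A 532 < E 930 < B 1596 < G 1901.
Counting 4 along gives A (532 Ma); the excerpt puts that inside the Cambrian, 538.8–485.4 Ma.
Next in line is E (930 Ma), and 930 − 532 = 398 Myr.

A, in the Cambrian; 398 million years to E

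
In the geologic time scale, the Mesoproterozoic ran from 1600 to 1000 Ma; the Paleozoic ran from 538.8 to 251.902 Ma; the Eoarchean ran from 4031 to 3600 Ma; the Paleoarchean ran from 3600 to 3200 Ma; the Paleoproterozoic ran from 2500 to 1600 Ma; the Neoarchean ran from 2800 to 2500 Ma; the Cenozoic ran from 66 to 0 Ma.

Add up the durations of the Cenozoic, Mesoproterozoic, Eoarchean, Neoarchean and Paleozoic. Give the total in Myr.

Each duration: Cenozoic = 66; Mesoproterozoic = 600; Eoarchean = 431; Neoarchean = 300; Paleozoic = 286.898.
Sum: 66 + 600 + 431 + 300 + 286.898 = 1683.898 Myr.

1683.898 million years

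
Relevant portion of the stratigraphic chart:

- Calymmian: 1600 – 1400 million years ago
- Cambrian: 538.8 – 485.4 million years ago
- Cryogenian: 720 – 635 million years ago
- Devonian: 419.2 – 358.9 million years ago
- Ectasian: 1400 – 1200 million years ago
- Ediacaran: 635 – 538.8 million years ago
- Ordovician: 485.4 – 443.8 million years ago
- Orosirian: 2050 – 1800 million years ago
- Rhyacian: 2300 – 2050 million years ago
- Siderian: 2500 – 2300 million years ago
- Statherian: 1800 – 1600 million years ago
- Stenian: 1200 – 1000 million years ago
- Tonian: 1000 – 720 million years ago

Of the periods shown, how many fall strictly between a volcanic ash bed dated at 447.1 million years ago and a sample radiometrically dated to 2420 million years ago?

10

The older date is 2420 Ma and the younger is 447.1 Ma.
Periods with start < 2420 and end > 447.1 Ma: Rhyacian (2300–2050), Orosirian (2050–1800), Statherian (1800–1600), Calymmian (1600–1400), Ectasian (1400–1200), Stenian (1200–1000), Tonian (1000–720), Cryogenian (720–635), Ediacaran (635–538.8), Cambrian (538.8–485.4).
That is 10 complete periods.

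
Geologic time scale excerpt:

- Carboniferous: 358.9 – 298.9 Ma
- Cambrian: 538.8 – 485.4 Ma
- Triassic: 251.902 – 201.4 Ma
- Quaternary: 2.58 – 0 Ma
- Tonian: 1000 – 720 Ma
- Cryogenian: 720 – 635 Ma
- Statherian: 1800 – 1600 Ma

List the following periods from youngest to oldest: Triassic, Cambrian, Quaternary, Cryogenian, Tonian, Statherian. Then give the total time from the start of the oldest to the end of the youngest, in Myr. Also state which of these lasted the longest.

Start ages (Ma): Statherian 1800, Tonian 1000, Cryogenian 720, Cambrian 538.8, Triassic 251.902, Quaternary 2.58.
Ordered youngest to oldest: Quaternary, Triassic, Cambrian, Cryogenian, Tonian, Statherian.
Span = 1800 − 0 = 1800 Myr.
Durations: Cryogenian 85, Triassic 50.502, Quaternary 2.58, Tonian 280, Cambrian 53.4, Statherian 200 → longest is Tonian (280 Myr).

Quaternary, Triassic, Cambrian, Cryogenian, Tonian, Statherian; total span 1800 Myr; longest is Tonian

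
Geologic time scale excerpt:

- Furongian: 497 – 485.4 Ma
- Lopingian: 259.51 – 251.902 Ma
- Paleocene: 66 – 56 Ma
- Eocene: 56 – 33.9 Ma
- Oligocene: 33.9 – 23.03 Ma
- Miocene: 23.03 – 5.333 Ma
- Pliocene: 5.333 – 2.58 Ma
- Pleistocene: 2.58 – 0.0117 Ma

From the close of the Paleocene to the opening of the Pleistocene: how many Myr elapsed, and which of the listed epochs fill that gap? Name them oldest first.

The Paleocene closes at 56 Ma and the Pleistocene opens at 2.58 Ma, so the interval is 56 − 2.58 = 53.42 Myr.
An epoch fits inside if it starts at or after 56 Ma and ends at or before 2.58 Ma; oldest first that gives Eocene, Oligocene, Miocene, Pliocene.

53.42 million years; Eocene, Oligocene, Miocene, Pliocene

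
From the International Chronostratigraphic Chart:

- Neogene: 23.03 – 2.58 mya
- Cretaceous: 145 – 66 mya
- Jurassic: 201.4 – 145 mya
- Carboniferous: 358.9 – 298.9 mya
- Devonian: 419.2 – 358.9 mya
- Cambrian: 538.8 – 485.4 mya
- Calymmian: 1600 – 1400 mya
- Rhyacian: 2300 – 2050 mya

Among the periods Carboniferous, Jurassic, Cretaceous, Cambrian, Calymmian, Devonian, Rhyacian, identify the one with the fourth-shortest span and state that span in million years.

Durations: Carboniferous 60; Jurassic 56.4; Cretaceous 79; Cambrian 53.4; Calymmian 200; Devonian 60.3; Rhyacian 250 Myr.
Sorted shortest-first: Cambrian (53.4), Jurassic (56.4), Carboniferous (60), Devonian (60.3), Cretaceous (79), Calymmian (200), Rhyacian (250).
The fourth shortest is Devonian at 60.3 Myr.

Devonian, 60.3 million years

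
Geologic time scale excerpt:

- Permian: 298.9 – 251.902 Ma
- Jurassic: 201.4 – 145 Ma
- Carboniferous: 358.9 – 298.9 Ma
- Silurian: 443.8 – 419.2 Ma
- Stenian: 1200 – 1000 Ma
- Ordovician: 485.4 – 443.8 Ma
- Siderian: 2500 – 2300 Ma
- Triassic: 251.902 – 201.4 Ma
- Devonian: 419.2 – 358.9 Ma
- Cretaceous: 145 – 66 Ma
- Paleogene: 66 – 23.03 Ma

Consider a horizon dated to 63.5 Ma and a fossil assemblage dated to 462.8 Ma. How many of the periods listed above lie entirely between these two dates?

7

The older date is 462.8 Ma and the younger is 63.5 Ma.
Periods with start < 462.8 and end > 63.5 Ma: Silurian (443.8–419.2), Devonian (419.2–358.9), Carboniferous (358.9–298.9), Permian (298.9–251.902), Triassic (251.902–201.4), Jurassic (201.4–145), Cretaceous (145–66).
That is 7 complete periods.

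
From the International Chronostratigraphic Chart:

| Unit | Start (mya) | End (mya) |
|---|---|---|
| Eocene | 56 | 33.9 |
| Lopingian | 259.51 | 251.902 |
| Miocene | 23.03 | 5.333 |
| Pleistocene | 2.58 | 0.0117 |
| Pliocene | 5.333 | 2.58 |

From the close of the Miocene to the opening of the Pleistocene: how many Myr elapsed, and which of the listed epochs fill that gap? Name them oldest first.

The Miocene closes at 5.333 Ma and the Pleistocene opens at 2.58 Ma, so the interval is 5.333 − 2.58 = 2.753 Myr.
An epoch fits inside if it starts at or after 5.333 Ma and ends at or before 2.58 Ma; oldest first that gives Pliocene.

2.753 million years; Pliocene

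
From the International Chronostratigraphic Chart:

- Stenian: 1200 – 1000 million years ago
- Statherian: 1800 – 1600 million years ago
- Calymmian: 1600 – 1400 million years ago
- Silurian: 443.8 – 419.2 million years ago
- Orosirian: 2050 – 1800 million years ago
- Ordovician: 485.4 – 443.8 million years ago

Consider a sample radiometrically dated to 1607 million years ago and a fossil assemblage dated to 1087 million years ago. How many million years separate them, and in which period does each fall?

520 million years apart; the first in the Statherian, the second in the Stenian

Elapsed time: 1607 − 1087 = 520 Myr.
1607 Ma lies within 1800–1600 Ma: Statherian.
1087 Ma lies within 1200–1000 Ma: Stenian.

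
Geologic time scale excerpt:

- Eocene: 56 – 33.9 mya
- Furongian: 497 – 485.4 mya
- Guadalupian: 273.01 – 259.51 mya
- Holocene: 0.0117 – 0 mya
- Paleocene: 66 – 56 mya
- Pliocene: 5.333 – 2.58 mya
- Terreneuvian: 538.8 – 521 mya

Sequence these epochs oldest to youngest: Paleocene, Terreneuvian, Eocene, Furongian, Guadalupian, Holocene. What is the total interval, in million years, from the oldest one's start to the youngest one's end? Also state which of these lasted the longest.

Terreneuvian → Furongian → Guadalupian → Paleocene → Eocene → Holocene; total span 538.8 Myr; longest is Eocene

Start ages (Ma): Terreneuvian 538.8, Furongian 497, Guadalupian 273.01, Paleocene 66, Eocene 56, Holocene 0.0117.
Ordered oldest to youngest: Terreneuvian, Furongian, Guadalupian, Paleocene, Eocene, Holocene.
Span = 538.8 − 0 = 538.8 Myr.
Durations: Furongian 11.6, Guadalupian 13.5, Paleocene 10, Terreneuvian 17.8, Holocene 0.0117, Eocene 22.1 → longest is Eocene (22.1 Myr).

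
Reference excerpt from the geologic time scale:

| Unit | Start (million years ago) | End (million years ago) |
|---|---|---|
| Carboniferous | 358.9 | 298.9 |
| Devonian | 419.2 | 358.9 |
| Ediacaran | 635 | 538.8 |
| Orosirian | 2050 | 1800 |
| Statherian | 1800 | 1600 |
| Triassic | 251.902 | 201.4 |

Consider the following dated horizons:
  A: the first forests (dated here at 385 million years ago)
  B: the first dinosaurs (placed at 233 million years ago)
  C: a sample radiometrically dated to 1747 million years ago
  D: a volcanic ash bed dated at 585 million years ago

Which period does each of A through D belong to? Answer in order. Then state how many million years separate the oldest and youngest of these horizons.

A: 385 Ma lies in 419.2–358.9 Ma, so Devonian.
B: 233 Ma lies in 251.902–201.4 Ma, so Triassic.
C: 1747 Ma lies in 1800–1600 Ma, so Statherian.
D: 585 Ma lies in 635–538.8 Ma, so Ediacaran.
Oldest = 1747 Ma, youngest = 233 Ma → span 1514 Myr.

A — Devonian; B — Triassic; C — Statherian; D — Ediacaran; span 1514 million years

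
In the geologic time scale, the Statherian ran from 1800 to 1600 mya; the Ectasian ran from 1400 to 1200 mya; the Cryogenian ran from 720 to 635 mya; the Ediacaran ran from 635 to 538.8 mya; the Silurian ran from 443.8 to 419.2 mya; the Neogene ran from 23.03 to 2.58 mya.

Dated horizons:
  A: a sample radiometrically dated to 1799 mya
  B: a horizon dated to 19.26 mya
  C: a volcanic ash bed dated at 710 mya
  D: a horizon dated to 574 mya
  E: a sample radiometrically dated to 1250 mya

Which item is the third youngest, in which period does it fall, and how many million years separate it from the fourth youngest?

C, in the Cryogenian; 540 million years to E

Sorted youngest-first by Ma: B (19.26), D (574), C (710), E (1250), A (1799).
The third youngest is C at 710 Ma, which lies in 720–635 Ma: the Cryogenian.
The fourth youngest is E at 1250 Ma; separation = |710 − 1250| = 540 Myr.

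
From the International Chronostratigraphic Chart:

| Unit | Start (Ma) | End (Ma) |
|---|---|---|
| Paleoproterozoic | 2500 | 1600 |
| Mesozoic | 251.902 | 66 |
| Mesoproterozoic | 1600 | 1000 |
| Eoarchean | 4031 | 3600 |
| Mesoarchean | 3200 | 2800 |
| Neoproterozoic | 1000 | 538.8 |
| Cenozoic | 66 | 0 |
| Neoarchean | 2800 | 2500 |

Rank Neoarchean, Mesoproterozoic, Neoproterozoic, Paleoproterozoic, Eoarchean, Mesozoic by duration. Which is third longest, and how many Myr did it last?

Start − end for each: Neoarchean 2800 − 2500 = 300; Mesoproterozoic 1600 − 1000 = 600; Neoproterozoic 1000 − 538.8 = 461.2; Paleoproterozoic 2500 − 1600 = 900; Eoarchean 4031 − 3600 = 431; Mesozoic 251.902 − 66 = 185.902.
Ranking these from longest: Paleoproterozoic > Mesoproterozoic > Neoproterozoic > Eoarchean > Neoarchean > Mesozoic.
Position 3 in that ranking is Neoproterozoic, which lasted 461.2 Myr.

Neoproterozoic, 461.2 million years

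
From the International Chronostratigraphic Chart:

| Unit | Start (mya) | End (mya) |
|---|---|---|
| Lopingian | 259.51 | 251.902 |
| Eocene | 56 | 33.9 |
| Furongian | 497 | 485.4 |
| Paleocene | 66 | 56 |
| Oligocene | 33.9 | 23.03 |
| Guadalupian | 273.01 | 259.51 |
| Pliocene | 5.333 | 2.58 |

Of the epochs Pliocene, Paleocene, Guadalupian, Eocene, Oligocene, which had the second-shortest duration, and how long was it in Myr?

Paleocene, 10 million years

Durations: Pliocene 2.753; Paleocene 10; Guadalupian 13.5; Eocene 22.1; Oligocene 10.87 Myr.
Sorted shortest-first: Pliocene (2.753), Paleocene (10), Oligocene (10.87), Guadalupian (13.5), Eocene (22.1).
The second shortest is Paleocene at 10 Myr.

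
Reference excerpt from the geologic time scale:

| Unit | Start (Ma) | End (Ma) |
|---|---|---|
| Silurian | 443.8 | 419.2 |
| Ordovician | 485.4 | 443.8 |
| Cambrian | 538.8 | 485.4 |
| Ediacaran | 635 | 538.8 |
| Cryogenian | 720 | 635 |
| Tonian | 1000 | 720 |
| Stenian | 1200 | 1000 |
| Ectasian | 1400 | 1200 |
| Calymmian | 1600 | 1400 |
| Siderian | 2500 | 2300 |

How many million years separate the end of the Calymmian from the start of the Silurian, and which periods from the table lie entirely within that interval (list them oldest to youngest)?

956.2 million years; Ectasian, Stenian, Tonian, Cryogenian, Ediacaran, Cambrian, Ordovician

The Calymmian closes at 1400 Ma and the Silurian opens at 443.8 Ma, so the interval is 1400 − 443.8 = 956.2 Myr.
A period fits inside if it starts at or after 1400 Ma and ends at or before 443.8 Ma; oldest first that gives Ectasian, Stenian, Tonian, Cryogenian, Ediacaran, Cambrian, Ordovician.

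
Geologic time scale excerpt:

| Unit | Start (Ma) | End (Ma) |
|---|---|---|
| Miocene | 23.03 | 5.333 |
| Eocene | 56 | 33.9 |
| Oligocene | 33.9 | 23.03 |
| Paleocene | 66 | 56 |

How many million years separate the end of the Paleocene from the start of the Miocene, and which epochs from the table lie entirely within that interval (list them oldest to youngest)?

End of Paleocene = 56 Ma; start of Miocene = 23.03 Ma.
Gap = 56 − 23.03 = 32.97 Myr.
Epochs wholly inside 56–23.03 Ma: Eocene (56–33.9), Oligocene (33.9–23.03).

32.97 million years; Eocene, Oligocene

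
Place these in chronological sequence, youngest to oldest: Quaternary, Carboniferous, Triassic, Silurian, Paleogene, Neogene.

Quaternary, then Neogene, then Paleogene, then Triassic, then Carboniferous, then Silurian

Era membership (oldest first within each) — Paleozoic: Silurian, Carboniferous; Mesozoic: Triassic; Cenozoic: Paleogene, Neogene, Quaternary. Paleozoic precedes Mesozoic, which precedes Cenozoic. Concatenating the groups in that era order and then reversing gives youngest to oldest.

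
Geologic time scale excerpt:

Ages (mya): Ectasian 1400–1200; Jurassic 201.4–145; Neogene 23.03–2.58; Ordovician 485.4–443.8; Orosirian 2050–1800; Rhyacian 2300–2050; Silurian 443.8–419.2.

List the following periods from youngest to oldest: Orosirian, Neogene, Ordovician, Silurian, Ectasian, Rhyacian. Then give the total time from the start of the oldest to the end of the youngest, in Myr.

Neogene, Silurian, Ordovician, Ectasian, Orosirian, Rhyacian; total span 2297.42 Myr

From the excerpt: Orosirian 2050–1800; Neogene 23.03–2.58; Ordovician 485.4–443.8; Silurian 443.8–419.2; Ectasian 1400–1200; Rhyacian 2300–2050 (Ma).
Larger Ma is earlier, so the oldest is Rhyacian and the youngest is Neogene; youngest to oldest: Neogene, Silurian, Ordovician, Ectasian, Orosirian, Rhyacian.
Oldest start 2300 minus youngest end 2.58 gives 2297.42 Myr overall.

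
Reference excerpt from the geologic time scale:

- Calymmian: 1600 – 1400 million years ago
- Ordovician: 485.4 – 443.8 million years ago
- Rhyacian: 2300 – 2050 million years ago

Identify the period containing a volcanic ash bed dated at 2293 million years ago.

2293 Ma lies between 2300 and 2050 Ma, so it falls in the Rhyacian.

Rhyacian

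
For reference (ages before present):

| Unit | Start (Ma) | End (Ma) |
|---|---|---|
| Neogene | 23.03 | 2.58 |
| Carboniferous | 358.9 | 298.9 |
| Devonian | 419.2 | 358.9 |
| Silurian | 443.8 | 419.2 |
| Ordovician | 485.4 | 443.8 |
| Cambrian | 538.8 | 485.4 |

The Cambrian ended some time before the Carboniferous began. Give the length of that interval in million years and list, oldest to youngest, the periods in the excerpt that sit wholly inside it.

End of Cambrian = 485.4 Ma; start of Carboniferous = 358.9 Ma.
Gap = 485.4 − 358.9 = 126.5 Myr.
Periods wholly inside 485.4–358.9 Ma: Ordovician (485.4–443.8), Silurian (443.8–419.2), Devonian (419.2–358.9).

126.5 million years; Ordovician, Silurian, Devonian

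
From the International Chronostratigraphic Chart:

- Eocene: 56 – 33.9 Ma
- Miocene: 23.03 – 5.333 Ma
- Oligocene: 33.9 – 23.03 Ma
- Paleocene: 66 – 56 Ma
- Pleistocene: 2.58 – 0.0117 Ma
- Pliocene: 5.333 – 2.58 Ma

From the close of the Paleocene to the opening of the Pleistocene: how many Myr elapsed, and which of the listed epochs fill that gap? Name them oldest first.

End of Paleocene = 56 Ma; start of Pleistocene = 2.58 Ma.
Gap = 56 − 2.58 = 53.42 Myr.
Epochs wholly inside 56–2.58 Ma: Eocene (56–33.9), Oligocene (33.9–23.03), Miocene (23.03–5.333), Pliocene (5.333–2.58).

53.42 million years; Eocene, Oligocene, Miocene, Pliocene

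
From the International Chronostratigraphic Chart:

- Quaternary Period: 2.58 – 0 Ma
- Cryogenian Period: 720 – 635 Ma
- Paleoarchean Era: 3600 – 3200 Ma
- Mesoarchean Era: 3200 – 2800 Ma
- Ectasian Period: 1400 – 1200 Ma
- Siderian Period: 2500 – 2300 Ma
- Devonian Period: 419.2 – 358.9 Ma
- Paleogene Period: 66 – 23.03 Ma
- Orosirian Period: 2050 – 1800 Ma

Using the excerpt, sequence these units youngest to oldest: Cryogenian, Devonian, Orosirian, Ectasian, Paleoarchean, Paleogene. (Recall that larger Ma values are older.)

Read off each span (Ma): Cryogenian 720–635; Devonian 419.2–358.9; Orosirian 2050–1800; Ectasian 1400–1200; Paleoarchean 3600–3200; Paleogene 66–23.03.
Larger Ma is older, so oldest→youngest is Paleoarchean, Orosirian, Ectasian, Cryogenian, Devonian, Paleogene; reverse it for youngest→oldest.

Paleogene → Devonian → Cryogenian → Ectasian → Orosirian → Paleoarchean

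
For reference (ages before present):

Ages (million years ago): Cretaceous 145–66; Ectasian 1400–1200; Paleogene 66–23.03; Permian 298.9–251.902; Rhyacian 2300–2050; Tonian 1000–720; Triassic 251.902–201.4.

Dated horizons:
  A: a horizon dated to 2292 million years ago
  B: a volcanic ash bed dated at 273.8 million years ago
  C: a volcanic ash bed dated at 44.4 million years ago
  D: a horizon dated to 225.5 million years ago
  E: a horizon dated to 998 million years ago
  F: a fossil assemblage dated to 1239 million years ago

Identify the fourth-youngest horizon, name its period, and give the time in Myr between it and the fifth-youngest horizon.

Smaller Ma means younger, so youngest first: C 44.4 < D 225.5 < B 273.8 < E 998 < F 1239 < A 2292.
Counting 4 along gives E (998 Ma); the excerpt puts that inside the Tonian, 1000–720 Ma.
Next in line is F (1239 Ma), and 1239 − 998 = 241 Myr.

E, in the Tonian; 241 million years to F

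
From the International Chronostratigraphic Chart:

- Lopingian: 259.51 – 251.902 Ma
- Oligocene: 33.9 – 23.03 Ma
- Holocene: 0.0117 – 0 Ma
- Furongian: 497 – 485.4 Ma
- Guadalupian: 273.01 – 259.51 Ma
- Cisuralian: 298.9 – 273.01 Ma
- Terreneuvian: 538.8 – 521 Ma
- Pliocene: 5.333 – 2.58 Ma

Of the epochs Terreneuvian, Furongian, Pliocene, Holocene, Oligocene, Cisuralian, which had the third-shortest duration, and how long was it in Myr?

Start − end for each: Terreneuvian 538.8 − 521 = 17.8; Furongian 497 − 485.4 = 11.6; Pliocene 5.333 − 2.58 = 2.753; Holocene 0.0117 − 0 = 0.0117; Oligocene 33.9 − 23.03 = 10.87; Cisuralian 298.9 − 273.01 = 25.89.
Ranking these from shortest: Holocene < Pliocene < Oligocene < Furongian < Terreneuvian < Cisuralian.
Position 3 in that ranking is Oligocene, which lasted 10.87 Myr.

Oligocene, 10.87 million years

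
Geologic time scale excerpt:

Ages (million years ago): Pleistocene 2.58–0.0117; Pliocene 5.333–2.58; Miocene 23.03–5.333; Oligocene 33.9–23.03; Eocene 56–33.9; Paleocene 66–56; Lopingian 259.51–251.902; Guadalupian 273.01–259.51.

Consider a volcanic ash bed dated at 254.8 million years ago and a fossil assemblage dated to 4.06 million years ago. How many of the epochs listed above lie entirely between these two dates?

4

254.8 Ma sits inside the Lopingian (259.51–251.902) and 4.06 Ma inside the Pliocene (5.333–2.58); neither of those is wholly between the two dates.
The listed epochs lying completely between them are Paleocene, Eocene, Oligocene, Miocene — 4 in all.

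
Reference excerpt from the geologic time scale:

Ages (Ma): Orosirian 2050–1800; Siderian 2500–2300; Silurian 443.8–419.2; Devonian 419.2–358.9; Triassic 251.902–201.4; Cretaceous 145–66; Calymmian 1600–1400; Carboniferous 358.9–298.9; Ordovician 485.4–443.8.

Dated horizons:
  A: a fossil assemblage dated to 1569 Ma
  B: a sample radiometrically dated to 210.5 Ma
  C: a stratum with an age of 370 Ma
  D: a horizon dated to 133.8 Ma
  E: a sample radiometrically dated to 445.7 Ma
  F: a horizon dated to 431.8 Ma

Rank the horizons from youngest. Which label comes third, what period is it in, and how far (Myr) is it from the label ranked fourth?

Sorted youngest-first by Ma: D (133.8), B (210.5), C (370), F (431.8), E (445.7), A (1569).
The third youngest is C at 370 Ma, which lies in 419.2–358.9 Ma: the Devonian.
The fourth youngest is F at 431.8 Ma; separation = |370 − 431.8| = 61.8 Myr.

C, in the Devonian; 61.8 million years to F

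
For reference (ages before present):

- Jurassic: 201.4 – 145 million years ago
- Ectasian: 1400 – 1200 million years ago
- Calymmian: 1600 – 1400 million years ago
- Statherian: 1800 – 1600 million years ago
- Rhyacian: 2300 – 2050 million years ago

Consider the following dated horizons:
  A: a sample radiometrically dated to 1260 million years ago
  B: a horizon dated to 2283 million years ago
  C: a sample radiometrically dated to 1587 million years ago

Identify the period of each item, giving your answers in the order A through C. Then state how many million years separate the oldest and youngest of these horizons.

Match each age against the start–end ranges in the excerpt: A = 1260 Ma → Ectasian (1400–1200); B = 2283 Ma → Rhyacian (2300–2050); C = 1587 Ma → Calymmian (1600–1400).
The largest age is 2283 Ma and the smallest is 1260 Ma; their difference is 1023 Myr.

A — Ectasian; B — Rhyacian; C — Calymmian; span 1023 million years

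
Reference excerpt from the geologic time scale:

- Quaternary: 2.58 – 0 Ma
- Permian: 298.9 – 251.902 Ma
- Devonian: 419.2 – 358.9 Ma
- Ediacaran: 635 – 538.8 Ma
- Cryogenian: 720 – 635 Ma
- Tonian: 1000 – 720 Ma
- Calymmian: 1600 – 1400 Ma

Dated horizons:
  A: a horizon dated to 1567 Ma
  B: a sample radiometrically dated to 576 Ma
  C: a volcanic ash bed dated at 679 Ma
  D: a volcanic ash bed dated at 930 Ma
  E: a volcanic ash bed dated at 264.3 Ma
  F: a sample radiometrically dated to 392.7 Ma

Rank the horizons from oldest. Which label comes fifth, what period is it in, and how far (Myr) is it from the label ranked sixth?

F, in the Devonian; 128.4 million years to E

Sorted oldest-first by Ma: A (1567), D (930), C (679), B (576), F (392.7), E (264.3).
The fifth oldest is F at 392.7 Ma, which lies in 419.2–358.9 Ma: the Devonian.
The sixth oldest is E at 264.3 Ma; separation = |392.7 − 264.3| = 128.4 Myr.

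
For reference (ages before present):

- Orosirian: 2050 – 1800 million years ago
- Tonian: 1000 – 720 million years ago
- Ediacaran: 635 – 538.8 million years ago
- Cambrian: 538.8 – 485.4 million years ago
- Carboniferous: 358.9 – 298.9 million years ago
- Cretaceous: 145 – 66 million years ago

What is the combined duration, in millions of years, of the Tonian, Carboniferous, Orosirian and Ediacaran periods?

Duration is start − end for each: (1000 − 720) + (358.9 − 298.9) + (2050 − 1800) + (635 − 538.8).
That is 280 + 60 + 250 + 96.2, which totals 686.2 million years.

686.2 million years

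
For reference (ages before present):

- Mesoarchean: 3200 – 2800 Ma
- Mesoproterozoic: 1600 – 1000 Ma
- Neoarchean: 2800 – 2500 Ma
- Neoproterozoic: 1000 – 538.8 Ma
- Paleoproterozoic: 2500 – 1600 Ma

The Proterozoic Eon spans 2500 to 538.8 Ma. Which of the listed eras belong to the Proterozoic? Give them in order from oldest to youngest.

Eras with both bounds inside 2500–538.8 Ma: Paleoproterozoic (2500–1600), Mesoproterozoic (1600–1000), Neoproterozoic (1000–538.8).

Paleoproterozoic, Mesoproterozoic, Neoproterozoic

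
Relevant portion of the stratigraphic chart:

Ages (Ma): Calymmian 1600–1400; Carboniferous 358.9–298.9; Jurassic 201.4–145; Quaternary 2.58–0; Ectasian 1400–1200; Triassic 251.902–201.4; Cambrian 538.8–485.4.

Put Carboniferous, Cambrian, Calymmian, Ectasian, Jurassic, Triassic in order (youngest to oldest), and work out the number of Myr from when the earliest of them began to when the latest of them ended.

Start ages (Ma): Calymmian 1600, Ectasian 1400, Cambrian 538.8, Carboniferous 358.9, Triassic 251.902, Jurassic 201.4.
Ordered youngest to oldest: Jurassic, Triassic, Carboniferous, Cambrian, Ectasian, Calymmian.
Span = 1600 − 145 = 1455 Myr.

Jurassic → Triassic → Carboniferous → Cambrian → Ectasian → Calymmian; total span 1455 Myr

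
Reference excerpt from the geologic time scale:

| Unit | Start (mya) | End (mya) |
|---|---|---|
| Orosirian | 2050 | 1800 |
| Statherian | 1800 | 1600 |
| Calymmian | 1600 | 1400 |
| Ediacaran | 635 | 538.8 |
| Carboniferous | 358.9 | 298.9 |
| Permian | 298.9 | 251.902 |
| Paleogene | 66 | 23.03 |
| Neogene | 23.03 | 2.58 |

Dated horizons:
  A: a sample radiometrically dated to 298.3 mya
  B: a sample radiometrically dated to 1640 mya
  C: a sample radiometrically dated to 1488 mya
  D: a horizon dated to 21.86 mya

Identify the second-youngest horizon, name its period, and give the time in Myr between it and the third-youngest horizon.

A, in the Permian; 1189.7 million years to C

Sorted youngest-first by Ma: D (21.86), A (298.3), C (1488), B (1640).
The second youngest is A at 298.3 Ma, which lies in 298.9–251.902 Ma: the Permian.
The third youngest is C at 1488 Ma; separation = |298.3 − 1488| = 1189.7 Myr.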